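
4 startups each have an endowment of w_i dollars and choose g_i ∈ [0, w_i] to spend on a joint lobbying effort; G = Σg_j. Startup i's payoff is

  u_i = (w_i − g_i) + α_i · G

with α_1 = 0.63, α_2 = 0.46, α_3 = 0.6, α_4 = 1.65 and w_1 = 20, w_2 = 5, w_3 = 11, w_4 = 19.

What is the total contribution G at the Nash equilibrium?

19

∂u_i/∂g_i = α_i − 1, so startup i contributes w_i if α_i > 1, else 0.
α_i > 1 for i ∈ {4}; NE contributions (0, 0, 0, 19), G = 19.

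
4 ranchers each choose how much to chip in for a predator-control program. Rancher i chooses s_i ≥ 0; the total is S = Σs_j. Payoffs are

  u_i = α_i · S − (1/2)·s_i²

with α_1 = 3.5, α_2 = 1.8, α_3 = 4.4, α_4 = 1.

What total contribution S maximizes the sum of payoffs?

Planner FOC: ∂(Σu_j)/∂s_i = (Σα_j) − s_i = 0, so s_i^SO = Σα_j = 10.7 for every i; S^SO = 42.8.

42.8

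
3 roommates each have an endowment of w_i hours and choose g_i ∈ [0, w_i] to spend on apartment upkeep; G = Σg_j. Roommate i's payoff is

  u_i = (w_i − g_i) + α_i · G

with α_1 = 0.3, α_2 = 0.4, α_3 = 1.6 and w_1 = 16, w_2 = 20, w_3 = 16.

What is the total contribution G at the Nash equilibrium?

16

∂u_i/∂g_i = α_i − 1, so roommate i contributes w_i if α_i > 1, else 0.
α_i > 1 for i ∈ {3}; NE contributions (0, 0, 16), G = 16.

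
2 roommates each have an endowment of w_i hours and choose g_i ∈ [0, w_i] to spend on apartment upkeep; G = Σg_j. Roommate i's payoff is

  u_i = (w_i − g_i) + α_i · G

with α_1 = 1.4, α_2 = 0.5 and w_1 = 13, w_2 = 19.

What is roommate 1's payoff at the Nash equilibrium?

∂u_i/∂g_i = α_i − 1, so roommate i contributes w_i if α_i > 1, else 0.
α_i > 1 for i ∈ {1}; NE contributions (13, 0), G = 13.
u_1 = (13 − 13) + 1.4·13 = 18.2.

18.2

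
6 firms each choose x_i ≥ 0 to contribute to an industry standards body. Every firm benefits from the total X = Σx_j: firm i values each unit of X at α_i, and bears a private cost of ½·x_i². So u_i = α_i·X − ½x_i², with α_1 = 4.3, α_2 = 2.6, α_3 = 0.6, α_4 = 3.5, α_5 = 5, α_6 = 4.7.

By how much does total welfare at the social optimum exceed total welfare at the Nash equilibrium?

Firm i's FOC: ∂u_i/∂x_i = α_i − x_i = 0, so x_i* = α_i.
NE contributions = (4.3, 2.6, 0.6, 3.5, 5, 4.7); X = 20.7.
W^NE = (Σα)·X − ½Σα_i² = 20.7² − ½·84.95 = 386.015.
Planner sets x_i = Σα_j = 20.7 for every i, so X^SO = 6·20.7 = 124.2.
W^SO = (Σα)·X^SO − ½·6·(Σα)² = (6/2)·20.7² = 1285.47.
Deadweight loss = W^SO − W^NE = 899.455.

899.455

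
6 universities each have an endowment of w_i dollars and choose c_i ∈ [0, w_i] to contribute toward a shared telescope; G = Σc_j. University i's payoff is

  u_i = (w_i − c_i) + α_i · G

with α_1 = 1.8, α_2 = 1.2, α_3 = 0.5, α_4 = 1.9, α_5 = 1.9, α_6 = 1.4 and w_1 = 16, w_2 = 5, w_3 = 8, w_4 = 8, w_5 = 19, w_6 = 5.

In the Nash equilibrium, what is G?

53

∂u_i/∂c_i = α_i − 1, so university i contributes w_i if α_i > 1, else 0.
α_i > 1 for i ∈ {1, 2, 4, 5, 6}; NE contributions (16, 5, 0, 8, 19, 5), G = 53.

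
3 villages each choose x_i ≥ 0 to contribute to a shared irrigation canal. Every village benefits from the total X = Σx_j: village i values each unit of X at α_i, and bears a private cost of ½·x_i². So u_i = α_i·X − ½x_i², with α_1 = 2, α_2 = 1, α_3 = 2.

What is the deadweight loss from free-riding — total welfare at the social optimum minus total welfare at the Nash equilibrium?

17

Village i's FOC: ∂u_i/∂x_i = α_i − x_i = 0, so x_i* = α_i.
NE contributions = (2, 1, 2); X = 5.
W^NE = (Σα)·X − ½Σα_i² = 5² − ½·9 = 20.5.
Planner sets x_i = Σα_j = 5 for every i, so X^SO = 3·5 = 15.
W^SO = (Σα)·X^SO − ½·3·(Σα)² = (3/2)·5² = 37.5.
Deadweight loss = W^SO − W^NE = 17.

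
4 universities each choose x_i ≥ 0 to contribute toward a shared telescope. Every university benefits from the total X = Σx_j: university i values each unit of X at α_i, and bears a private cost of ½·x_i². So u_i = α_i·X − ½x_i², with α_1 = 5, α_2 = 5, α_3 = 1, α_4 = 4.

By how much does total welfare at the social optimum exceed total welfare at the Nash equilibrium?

University i's FOC: ∂u_i/∂x_i = α_i − x_i = 0, so x_i* = α_i.
NE contributions = (5, 5, 1, 4); X = 15.
W^NE = (Σα)·X − ½Σα_i² = 15² − ½·67 = 191.5.
Planner sets x_i = Σα_j = 15 for every i, so X^SO = 4·15 = 60.
W^SO = (Σα)·X^SO − ½·4·(Σα)² = (4/2)·15² = 450.
Deadweight loss = W^SO − W^NE = 258.5.

258.5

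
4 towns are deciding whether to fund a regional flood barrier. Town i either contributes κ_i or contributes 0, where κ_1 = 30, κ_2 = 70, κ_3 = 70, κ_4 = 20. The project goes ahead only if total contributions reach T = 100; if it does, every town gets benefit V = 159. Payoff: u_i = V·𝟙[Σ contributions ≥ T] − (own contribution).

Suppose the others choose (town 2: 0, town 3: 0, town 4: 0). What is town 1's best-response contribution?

0

Others' total = 0. Even contributing 30 gives 30 < 100: no benefit either way.
Best response: 0.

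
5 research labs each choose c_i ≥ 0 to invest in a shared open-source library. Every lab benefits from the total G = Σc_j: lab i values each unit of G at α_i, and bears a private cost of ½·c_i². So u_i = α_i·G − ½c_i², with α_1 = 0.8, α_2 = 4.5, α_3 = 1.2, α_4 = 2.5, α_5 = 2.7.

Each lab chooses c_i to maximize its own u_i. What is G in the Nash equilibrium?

11.7

Lab i's FOC: ∂u_i/∂c_i = α_i − c_i = 0, so c_i* = α_i.
NE contributions = (0.8, 4.5, 1.2, 2.5, 2.7); G = 11.7.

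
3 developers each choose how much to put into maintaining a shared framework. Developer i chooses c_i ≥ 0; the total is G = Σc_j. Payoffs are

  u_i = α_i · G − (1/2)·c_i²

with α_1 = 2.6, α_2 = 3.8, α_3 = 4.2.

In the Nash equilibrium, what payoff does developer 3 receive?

Developer i's FOC: ∂u_i/∂c_i = α_i − c_i = 0, so c_i* = α_i.
NE contributions = (2.6, 3.8, 4.2); G = 10.6.
u_3 = α_3·G − ½·(c_3)² = 4.2·10.6 − ½·4.2² = 35.7.

35.7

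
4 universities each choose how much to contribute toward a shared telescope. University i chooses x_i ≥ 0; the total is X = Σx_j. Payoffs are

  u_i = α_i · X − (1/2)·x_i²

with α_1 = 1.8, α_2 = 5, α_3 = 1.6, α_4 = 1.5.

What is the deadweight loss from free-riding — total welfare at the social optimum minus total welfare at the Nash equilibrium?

114.535

University i's FOC: ∂u_i/∂x_i = α_i − x_i = 0, so x_i* = α_i.
NE contributions = (1.8, 5, 1.6, 1.5); X = 9.9.
W^NE = (Σα)·X − ½Σα_i² = 9.9² − ½·33.05 = 81.485.
Planner sets x_i = Σα_j = 9.9 for every i, so X^SO = 4·9.9 = 39.6.
W^SO = (Σα)·X^SO − ½·4·(Σα)² = (4/2)·9.9² = 196.02.
Deadweight loss = W^SO − W^NE = 114.535.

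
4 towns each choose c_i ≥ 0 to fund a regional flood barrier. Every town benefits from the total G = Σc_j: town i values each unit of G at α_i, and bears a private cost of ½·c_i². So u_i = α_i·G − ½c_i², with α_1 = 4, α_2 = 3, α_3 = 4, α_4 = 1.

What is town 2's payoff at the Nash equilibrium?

31.5

Town i's FOC: ∂u_i/∂c_i = α_i − c_i = 0, so c_i* = α_i.
NE contributions = (4, 3, 4, 1); G = 12.
u_2 = α_2·G − ½·(c_2)² = 3·12 − ½·3² = 31.5.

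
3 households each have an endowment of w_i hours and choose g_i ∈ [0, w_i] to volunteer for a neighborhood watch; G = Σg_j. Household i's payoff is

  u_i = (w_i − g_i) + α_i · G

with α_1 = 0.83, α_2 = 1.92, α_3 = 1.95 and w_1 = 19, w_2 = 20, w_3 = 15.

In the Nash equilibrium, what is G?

∂u_i/∂g_i = α_i − 1, so household i contributes w_i if α_i > 1, else 0.
α_i > 1 for i ∈ {2, 3}; NE contributions (0, 20, 15), G = 35.

35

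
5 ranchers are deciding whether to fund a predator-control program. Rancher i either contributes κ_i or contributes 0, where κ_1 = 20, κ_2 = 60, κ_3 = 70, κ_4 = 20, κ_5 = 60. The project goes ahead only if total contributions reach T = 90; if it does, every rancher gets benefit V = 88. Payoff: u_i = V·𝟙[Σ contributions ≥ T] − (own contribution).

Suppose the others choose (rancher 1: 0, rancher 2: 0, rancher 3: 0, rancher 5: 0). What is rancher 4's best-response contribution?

0

Others' total = 0. Even contributing 20 gives 20 < 90: no benefit either way.
Best response: 0.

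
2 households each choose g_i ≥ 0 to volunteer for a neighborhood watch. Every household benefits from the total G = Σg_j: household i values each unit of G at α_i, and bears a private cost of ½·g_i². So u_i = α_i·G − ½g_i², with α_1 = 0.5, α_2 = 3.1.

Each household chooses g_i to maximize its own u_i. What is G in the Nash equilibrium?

3.6

Household i's FOC: ∂u_i/∂g_i = α_i − g_i = 0, so g_i* = α_i.
NE contributions = (0.5, 3.1); G = 3.6.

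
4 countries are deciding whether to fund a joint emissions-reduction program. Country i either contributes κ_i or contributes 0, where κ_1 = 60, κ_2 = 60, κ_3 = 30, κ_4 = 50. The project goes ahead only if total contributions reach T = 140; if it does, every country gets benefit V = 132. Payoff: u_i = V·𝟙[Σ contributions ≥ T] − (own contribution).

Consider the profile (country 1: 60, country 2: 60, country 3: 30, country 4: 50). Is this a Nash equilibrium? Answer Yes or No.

Total = 200 ≥ 140: provided.
Country 1 (pledges 60, payoff 72): dropping to 0 → total 140, payoff 132. Profitable deviation.

No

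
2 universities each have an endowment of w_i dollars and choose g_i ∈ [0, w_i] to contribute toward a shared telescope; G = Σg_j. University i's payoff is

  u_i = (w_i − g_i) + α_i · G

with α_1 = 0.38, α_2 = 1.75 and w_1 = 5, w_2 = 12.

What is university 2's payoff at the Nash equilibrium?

21

∂u_i/∂g_i = α_i − 1, so university i contributes w_i if α_i > 1, else 0.
α_i > 1 for i ∈ {2}; NE contributions (0, 12), G = 12.
u_2 = (12 − 12) + 1.75·12 = 21.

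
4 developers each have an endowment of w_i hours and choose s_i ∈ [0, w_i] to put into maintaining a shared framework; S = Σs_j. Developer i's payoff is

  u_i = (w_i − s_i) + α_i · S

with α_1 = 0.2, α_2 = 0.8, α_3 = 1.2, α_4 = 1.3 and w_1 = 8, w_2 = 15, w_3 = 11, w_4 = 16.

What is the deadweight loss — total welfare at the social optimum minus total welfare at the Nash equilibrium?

∂u_i/∂s_i = α_i − 1, so developer i contributes w_i if α_i > 1, else 0.
α_i > 1 for i ∈ {3, 4}; NE contributions (0, 0, 11, 16), S = 27.
W^NE = Σw_i − S^NE + (Σα_i)·S^NE = 50 + 2.5·27 = 117.5.
Planner: ∂(Σu_j)/∂s_i = Σα_j − 1 = 2.5 > 0, so everyone contributes w_i; S^SO = 50, W^SO = 50 + 2.5·50 = 175.
Deadweight loss = 57.5.

57.5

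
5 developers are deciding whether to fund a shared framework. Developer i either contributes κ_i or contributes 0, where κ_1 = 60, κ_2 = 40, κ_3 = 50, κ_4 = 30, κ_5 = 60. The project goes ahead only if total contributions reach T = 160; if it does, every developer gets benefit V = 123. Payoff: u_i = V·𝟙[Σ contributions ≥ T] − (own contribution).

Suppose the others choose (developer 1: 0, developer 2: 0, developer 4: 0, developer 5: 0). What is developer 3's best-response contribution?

0

Others' total = 0. Even contributing 50 gives 50 < 160: no benefit either way.
Best response: 0.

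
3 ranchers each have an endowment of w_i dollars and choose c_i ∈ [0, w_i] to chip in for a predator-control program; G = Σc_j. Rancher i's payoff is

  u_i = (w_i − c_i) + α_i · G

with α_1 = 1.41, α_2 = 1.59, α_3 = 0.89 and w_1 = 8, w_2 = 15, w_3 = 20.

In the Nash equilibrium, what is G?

23

∂u_i/∂c_i = α_i − 1, so rancher i contributes w_i if α_i > 1, else 0.
α_i > 1 for i ∈ {1, 2}; NE contributions (8, 15, 0), G = 23.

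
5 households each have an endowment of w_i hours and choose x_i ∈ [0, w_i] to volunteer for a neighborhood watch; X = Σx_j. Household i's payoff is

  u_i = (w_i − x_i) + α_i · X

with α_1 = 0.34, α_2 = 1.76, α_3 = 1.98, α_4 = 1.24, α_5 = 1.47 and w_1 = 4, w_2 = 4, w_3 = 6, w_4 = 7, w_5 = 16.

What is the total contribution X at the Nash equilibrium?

33

∂u_i/∂x_i = α_i − 1, so household i contributes w_i if α_i > 1, else 0.
α_i > 1 for i ∈ {2, 3, 4, 5}; NE contributions (0, 4, 6, 7, 16), X = 33.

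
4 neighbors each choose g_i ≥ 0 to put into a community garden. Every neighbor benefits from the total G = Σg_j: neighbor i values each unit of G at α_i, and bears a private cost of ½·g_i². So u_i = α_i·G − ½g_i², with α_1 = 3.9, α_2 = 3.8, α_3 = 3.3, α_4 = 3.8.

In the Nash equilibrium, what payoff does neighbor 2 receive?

49.02

Neighbor i's FOC: ∂u_i/∂g_i = α_i − g_i = 0, so g_i* = α_i.
NE contributions = (3.9, 3.8, 3.3, 3.8); G = 14.8.
u_2 = α_2·G − ½·(g_2)² = 3.8·14.8 − ½·3.8² = 49.02.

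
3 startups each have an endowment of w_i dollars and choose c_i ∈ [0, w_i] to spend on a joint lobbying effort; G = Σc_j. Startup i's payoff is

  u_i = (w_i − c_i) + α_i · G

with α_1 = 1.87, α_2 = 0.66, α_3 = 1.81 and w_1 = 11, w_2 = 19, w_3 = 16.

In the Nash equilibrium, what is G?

27

∂u_i/∂c_i = α_i − 1, so startup i contributes w_i if α_i > 1, else 0.
α_i > 1 for i ∈ {1, 3}; NE contributions (11, 0, 16), G = 27.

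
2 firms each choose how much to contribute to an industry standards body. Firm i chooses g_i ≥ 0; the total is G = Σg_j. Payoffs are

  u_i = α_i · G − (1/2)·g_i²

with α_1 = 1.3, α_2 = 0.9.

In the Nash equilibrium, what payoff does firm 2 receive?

Firm i's FOC: ∂u_i/∂g_i = α_i − g_i = 0, so g_i* = α_i.
NE contributions = (1.3, 0.9); G = 2.2.
u_2 = α_2·G − ½·(g_2)² = 0.9·2.2 − ½·0.9² = 1.575.

1.575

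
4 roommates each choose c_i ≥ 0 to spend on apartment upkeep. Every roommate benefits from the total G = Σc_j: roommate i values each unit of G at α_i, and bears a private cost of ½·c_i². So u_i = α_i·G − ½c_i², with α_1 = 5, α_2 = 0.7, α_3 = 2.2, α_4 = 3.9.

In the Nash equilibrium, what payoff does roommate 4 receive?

Roommate i's FOC: ∂u_i/∂c_i = α_i − c_i = 0, so c_i* = α_i.
NE contributions = (5, 0.7, 2.2, 3.9); G = 11.8.
u_4 = α_4·G − ½·(c_4)² = 3.9·11.8 − ½·3.9² = 38.415.

38.415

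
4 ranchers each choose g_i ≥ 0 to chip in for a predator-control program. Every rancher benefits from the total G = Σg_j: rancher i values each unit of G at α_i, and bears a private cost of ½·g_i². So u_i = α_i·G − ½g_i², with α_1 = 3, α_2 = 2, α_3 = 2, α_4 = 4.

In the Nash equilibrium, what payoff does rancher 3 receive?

20

Rancher i's FOC: ∂u_i/∂g_i = α_i − g_i = 0, so g_i* = α_i.
NE contributions = (3, 2, 2, 4); G = 11.
u_3 = α_3·G − ½·(g_3)² = 2·11 − ½·2² = 20.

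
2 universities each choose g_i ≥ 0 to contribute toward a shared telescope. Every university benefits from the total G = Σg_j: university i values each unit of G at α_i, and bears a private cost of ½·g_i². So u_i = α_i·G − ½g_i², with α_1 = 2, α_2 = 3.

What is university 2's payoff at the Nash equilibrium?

10.5

University i's FOC: ∂u_i/∂g_i = α_i − g_i = 0, so g_i* = α_i.
NE contributions = (2, 3); G = 5.
u_2 = α_2·G − ½·(g_2)² = 3·5 − ½·3² = 10.5.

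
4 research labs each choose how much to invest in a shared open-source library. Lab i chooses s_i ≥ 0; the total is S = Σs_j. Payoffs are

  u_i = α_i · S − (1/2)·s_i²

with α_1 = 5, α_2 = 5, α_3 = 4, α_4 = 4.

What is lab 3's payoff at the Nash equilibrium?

64

Lab i's FOC: ∂u_i/∂s_i = α_i − s_i = 0, so s_i* = α_i.
NE contributions = (5, 5, 4, 4); S = 18.
u_3 = α_3·S − ½·(s_3)² = 4·18 − ½·4² = 64.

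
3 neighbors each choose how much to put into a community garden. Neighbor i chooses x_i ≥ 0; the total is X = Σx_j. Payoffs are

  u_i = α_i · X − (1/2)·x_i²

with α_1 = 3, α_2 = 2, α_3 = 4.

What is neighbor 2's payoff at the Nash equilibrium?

Neighbor i's FOC: ∂u_i/∂x_i = α_i − x_i = 0, so x_i* = α_i.
NE contributions = (3, 2, 4); X = 9.
u_2 = α_2·X − ½·(x_2)² = 2·9 − ½·2² = 16.

16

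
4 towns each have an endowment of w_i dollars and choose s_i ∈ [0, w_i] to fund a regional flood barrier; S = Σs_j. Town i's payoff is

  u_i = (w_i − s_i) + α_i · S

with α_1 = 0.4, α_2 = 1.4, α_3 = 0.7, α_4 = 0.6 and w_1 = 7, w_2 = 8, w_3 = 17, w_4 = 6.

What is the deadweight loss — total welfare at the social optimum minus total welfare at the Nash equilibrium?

∂u_i/∂s_i = α_i − 1, so town i contributes w_i if α_i > 1, else 0.
α_i > 1 for i ∈ {2}; NE contributions (0, 8, 0, 0), S = 8.
W^NE = Σw_i − S^NE + (Σα_i)·S^NE = 38 + 2.1·8 = 54.8.
Planner: ∂(Σu_j)/∂s_i = Σα_j − 1 = 2.1 > 0, so everyone contributes w_i; S^SO = 38, W^SO = 38 + 2.1·38 = 117.8.
Deadweight loss = 63.

63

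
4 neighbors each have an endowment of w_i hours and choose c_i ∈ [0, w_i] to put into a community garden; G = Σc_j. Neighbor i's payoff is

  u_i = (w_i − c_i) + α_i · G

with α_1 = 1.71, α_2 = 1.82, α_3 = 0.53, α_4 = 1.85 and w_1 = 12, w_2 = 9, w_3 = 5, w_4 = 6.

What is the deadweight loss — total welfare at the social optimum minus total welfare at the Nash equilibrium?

∂u_i/∂c_i = α_i − 1, so neighbor i contributes w_i if α_i > 1, else 0.
α_i > 1 for i ∈ {1, 2, 4}; NE contributions (12, 9, 0, 6), G = 27.
W^NE = Σw_i − G^NE + (Σα_i)·G^NE = 32 + 4.91·27 = 164.57.
Planner: ∂(Σu_j)/∂c_i = Σα_j − 1 = 4.91 > 0, so everyone contributes w_i; G^SO = 32, W^SO = 32 + 4.91·32 = 189.12.
Deadweight loss = 24.55.

24.55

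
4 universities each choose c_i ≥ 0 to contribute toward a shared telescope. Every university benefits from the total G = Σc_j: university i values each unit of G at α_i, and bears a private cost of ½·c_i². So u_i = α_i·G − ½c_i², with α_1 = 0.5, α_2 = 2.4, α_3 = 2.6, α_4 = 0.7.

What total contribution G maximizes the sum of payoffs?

24.8

Planner FOC: ∂(Σu_j)/∂c_i = (Σα_j) − c_i = 0, so c_i^SO = Σα_j = 6.2 for every i; G^SO = 24.8.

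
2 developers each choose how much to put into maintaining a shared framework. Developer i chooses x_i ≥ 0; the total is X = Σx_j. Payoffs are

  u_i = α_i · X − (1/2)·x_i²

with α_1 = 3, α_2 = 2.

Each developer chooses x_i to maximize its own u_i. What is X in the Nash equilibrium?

5

Developer i's FOC: ∂u_i/∂x_i = α_i − x_i = 0, so x_i* = α_i.
NE contributions = (3, 2); X = 5.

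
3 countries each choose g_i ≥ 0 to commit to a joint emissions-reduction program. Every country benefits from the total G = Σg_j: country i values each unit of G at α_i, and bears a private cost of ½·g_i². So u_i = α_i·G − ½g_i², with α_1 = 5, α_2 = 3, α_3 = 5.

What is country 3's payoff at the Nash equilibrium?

Country i's FOC: ∂u_i/∂g_i = α_i − g_i = 0, so g_i* = α_i.
NE contributions = (5, 3, 5); G = 13.
u_3 = α_3·G − ½·(g_3)² = 5·13 − ½·5² = 52.5.

52.5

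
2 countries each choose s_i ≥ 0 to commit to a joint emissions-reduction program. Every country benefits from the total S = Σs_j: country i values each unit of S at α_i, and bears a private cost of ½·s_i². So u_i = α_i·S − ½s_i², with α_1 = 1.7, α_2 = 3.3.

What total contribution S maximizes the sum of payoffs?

Planner FOC: ∂(Σu_j)/∂s_i = (Σα_j) − s_i = 0, so s_i^SO = Σα_j = 5 for every i; S^SO = 10.

10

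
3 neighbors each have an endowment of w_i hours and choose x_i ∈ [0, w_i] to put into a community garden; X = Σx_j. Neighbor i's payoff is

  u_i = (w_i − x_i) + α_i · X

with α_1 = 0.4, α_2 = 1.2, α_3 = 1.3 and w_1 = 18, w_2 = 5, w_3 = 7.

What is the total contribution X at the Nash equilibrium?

12

∂u_i/∂x_i = α_i − 1, so neighbor i contributes w_i if α_i > 1, else 0.
α_i > 1 for i ∈ {2, 3}; NE contributions (0, 5, 7), X = 12.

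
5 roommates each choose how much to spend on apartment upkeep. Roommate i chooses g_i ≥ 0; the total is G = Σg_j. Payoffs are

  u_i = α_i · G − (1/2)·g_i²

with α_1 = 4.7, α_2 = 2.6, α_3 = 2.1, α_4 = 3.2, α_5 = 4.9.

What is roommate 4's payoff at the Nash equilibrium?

50.88

Roommate i's FOC: ∂u_i/∂g_i = α_i − g_i = 0, so g_i* = α_i.
NE contributions = (4.7, 2.6, 2.1, 3.2, 4.9); G = 17.5.
u_4 = α_4·G − ½·(g_4)² = 3.2·17.5 − ½·3.2² = 50.88.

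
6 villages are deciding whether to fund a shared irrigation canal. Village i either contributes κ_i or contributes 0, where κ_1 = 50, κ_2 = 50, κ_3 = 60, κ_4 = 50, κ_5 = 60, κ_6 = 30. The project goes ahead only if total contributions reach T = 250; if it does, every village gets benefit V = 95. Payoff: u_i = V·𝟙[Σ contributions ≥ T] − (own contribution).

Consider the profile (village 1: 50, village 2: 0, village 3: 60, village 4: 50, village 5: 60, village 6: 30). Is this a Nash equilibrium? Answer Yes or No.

Total = 250 ≥ 250: provided.
Village 1 (pledges 50, payoff 45): dropping to 0 → total 200, payoff 0. No gain.
Village 2 (pledges 0, payoff 95): pledging 50 → total 300, payoff 45. No gain.
Village 3 (pledges 60, payoff 35): dropping to 0 → total 190, payoff 0. No gain.
Village 4 (pledges 50, payoff 45): dropping to 0 → total 200, payoff 0. No gain.
Village 5 (pledges 60, payoff 35): dropping to 0 → total 190, payoff 0. No gain.
Village 6 (pledges 30, payoff 65): dropping to 0 → total 220, payoff 0. No gain.

Yes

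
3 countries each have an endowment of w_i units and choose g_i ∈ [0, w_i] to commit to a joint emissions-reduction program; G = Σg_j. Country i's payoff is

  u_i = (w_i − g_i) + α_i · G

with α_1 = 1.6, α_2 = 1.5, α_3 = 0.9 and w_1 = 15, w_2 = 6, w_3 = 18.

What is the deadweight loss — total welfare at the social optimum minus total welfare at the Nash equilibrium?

54

∂u_i/∂g_i = α_i − 1, so country i contributes w_i if α_i > 1, else 0.
α_i > 1 for i ∈ {1, 2}; NE contributions (15, 6, 0), G = 21.
W^NE = Σw_i − G^NE + (Σα_i)·G^NE = 39 + 3·21 = 102.
Planner: ∂(Σu_j)/∂g_i = Σα_j − 1 = 3 > 0, so everyone contributes w_i; G^SO = 39, W^SO = 39 + 3·39 = 156.
Deadweight loss = 54.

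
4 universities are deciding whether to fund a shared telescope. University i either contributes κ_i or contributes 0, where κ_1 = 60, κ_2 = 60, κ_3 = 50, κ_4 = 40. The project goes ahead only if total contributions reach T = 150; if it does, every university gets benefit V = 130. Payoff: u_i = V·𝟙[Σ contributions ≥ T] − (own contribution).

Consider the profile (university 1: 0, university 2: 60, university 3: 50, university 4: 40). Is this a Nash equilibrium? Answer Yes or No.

Total = 150 ≥ 150: provided.
University 1 (pledges 0, payoff 130): pledging 60 → total 210, payoff 70. No gain.
University 2 (pledges 60, payoff 70): dropping to 0 → total 90, payoff 0. No gain.
University 3 (pledges 50, payoff 80): dropping to 0 → total 100, payoff 0. No gain.
University 4 (pledges 40, payoff 90): dropping to 0 → total 110, payoff 0. No gain.

Yes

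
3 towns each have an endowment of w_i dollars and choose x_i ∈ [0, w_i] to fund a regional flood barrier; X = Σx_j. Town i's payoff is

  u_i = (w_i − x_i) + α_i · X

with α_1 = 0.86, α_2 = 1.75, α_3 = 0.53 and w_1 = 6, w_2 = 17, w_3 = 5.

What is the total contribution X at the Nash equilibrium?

17

∂u_i/∂x_i = α_i − 1, so town i contributes w_i if α_i > 1, else 0.
α_i > 1 for i ∈ {2}; NE contributions (0, 17, 0), X = 17.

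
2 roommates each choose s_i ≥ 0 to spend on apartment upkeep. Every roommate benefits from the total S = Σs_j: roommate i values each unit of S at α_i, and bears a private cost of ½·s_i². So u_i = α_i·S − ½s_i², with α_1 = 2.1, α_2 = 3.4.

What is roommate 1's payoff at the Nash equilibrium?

9.345

Roommate i's FOC: ∂u_i/∂s_i = α_i − s_i = 0, so s_i* = α_i.
NE contributions = (2.1, 3.4); S = 5.5.
u_1 = α_1·S − ½·(s_1)² = 2.1·5.5 − ½·2.1² = 9.345.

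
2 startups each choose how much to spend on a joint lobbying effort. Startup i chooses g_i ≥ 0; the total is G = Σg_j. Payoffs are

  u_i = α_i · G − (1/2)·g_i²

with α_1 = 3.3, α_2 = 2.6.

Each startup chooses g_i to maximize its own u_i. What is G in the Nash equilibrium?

5.9

Startup i's FOC: ∂u_i/∂g_i = α_i − g_i = 0, so g_i* = α_i.
NE contributions = (3.3, 2.6); G = 5.9.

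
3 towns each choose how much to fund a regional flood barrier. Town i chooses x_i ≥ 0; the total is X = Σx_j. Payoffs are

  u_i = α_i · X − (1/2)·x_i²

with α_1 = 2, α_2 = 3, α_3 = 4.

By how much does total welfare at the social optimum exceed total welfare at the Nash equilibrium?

Town i's FOC: ∂u_i/∂x_i = α_i − x_i = 0, so x_i* = α_i.
NE contributions = (2, 3, 4); X = 9.
W^NE = (Σα)·X − ½Σα_i² = 9² − ½·29 = 66.5.
Planner sets x_i = Σα_j = 9 for every i, so X^SO = 3·9 = 27.
W^SO = (Σα)·X^SO − ½·3·(Σα)² = (3/2)·9² = 121.5.
Deadweight loss = W^SO − W^NE = 55.

55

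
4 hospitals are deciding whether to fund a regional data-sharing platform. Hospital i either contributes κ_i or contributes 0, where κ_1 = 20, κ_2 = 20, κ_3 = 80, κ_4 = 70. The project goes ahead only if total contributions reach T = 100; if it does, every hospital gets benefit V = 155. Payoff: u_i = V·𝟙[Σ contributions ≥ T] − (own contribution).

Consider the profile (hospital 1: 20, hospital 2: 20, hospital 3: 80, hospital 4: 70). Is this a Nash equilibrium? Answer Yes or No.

Total = 190 ≥ 100: provided.
Hospital 1 (pledges 20, payoff 135): dropping to 0 → total 170, payoff 155. Profitable deviation.

No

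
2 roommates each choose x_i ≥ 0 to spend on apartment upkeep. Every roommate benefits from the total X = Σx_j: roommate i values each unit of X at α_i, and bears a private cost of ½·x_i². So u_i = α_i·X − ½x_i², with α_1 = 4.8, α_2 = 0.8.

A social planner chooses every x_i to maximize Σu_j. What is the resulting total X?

Planner FOC: ∂(Σu_j)/∂x_i = (Σα_j) − x_i = 0, so x_i^SO = Σα_j = 5.6 for every i; X^SO = 11.2.

11.2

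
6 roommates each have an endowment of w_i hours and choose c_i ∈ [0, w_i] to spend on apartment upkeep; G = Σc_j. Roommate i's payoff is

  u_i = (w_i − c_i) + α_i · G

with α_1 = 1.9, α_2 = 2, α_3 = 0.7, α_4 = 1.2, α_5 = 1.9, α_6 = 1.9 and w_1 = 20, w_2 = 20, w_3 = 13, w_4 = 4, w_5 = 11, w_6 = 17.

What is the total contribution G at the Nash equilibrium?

72

∂u_i/∂c_i = α_i − 1, so roommate i contributes w_i if α_i > 1, else 0.
α_i > 1 for i ∈ {1, 2, 4, 5, 6}; NE contributions (20, 20, 0, 4, 11, 17), G = 72.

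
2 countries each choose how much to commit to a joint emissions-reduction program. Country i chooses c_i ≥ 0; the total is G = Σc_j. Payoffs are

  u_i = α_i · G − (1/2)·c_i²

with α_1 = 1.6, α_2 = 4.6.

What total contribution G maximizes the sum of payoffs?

12.4

Planner FOC: ∂(Σu_j)/∂c_i = (Σα_j) − c_i = 0, so c_i^SO = Σα_j = 6.2 for every i; G^SO = 12.4.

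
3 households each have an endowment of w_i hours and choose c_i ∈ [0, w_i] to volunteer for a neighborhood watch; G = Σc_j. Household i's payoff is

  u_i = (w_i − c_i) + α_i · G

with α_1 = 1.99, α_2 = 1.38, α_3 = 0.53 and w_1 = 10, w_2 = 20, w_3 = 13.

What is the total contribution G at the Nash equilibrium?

∂u_i/∂c_i = α_i − 1, so household i contributes w_i if α_i > 1, else 0.
α_i > 1 for i ∈ {1, 2}; NE contributions (10, 20, 0), G = 30.

30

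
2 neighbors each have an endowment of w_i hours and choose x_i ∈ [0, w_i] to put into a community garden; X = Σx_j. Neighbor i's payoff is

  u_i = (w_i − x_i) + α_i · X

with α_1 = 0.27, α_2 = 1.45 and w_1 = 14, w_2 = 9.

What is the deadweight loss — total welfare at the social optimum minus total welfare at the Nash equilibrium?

10.08

∂u_i/∂x_i = α_i − 1, so neighbor i contributes w_i if α_i > 1, else 0.
α_i > 1 for i ∈ {2}; NE contributions (0, 9), X = 9.
W^NE = Σw_i − X^NE + (Σα_i)·X^NE = 23 + 0.72·9 = 29.48.
Planner: ∂(Σu_j)/∂x_i = Σα_j − 1 = 0.72 > 0, so everyone contributes w_i; X^SO = 23, W^SO = 23 + 0.72·23 = 39.56.
Deadweight loss = 10.08.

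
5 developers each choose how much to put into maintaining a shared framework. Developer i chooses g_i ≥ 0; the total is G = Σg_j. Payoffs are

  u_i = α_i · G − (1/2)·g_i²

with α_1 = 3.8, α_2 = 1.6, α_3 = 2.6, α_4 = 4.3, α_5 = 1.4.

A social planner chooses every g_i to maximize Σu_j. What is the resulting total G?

Planner FOC: ∂(Σu_j)/∂g_i = (Σα_j) − g_i = 0, so g_i^SO = Σα_j = 13.7 for every i; G^SO = 68.5.

68.5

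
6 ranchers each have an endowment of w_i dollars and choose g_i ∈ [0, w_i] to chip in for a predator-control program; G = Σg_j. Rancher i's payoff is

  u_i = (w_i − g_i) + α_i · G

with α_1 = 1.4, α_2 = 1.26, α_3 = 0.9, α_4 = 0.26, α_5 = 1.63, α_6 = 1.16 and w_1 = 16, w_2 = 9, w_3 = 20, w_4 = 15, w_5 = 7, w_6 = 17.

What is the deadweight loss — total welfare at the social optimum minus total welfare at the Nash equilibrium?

∂u_i/∂g_i = α_i − 1, so rancher i contributes w_i if α_i > 1, else 0.
α_i > 1 for i ∈ {1, 2, 5, 6}; NE contributions (16, 9, 0, 0, 7, 17), G = 49.
W^NE = Σw_i − G^NE + (Σα_i)·G^NE = 84 + 5.61·49 = 358.89.
Planner: ∂(Σu_j)/∂g_i = Σα_j − 1 = 5.61 > 0, so everyone contributes w_i; G^SO = 84, W^SO = 84 + 5.61·84 = 555.24.
Deadweight loss = 196.35.

196.35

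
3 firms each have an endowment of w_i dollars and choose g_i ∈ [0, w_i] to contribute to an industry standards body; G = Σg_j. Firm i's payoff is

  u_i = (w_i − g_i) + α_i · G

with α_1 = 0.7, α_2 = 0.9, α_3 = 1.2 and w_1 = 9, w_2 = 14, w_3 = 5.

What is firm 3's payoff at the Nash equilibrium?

∂u_i/∂g_i = α_i − 1, so firm i contributes w_i if α_i > 1, else 0.
α_i > 1 for i ∈ {3}; NE contributions (0, 0, 5), G = 5.
u_3 = (5 − 5) + 1.2·5 = 6.

6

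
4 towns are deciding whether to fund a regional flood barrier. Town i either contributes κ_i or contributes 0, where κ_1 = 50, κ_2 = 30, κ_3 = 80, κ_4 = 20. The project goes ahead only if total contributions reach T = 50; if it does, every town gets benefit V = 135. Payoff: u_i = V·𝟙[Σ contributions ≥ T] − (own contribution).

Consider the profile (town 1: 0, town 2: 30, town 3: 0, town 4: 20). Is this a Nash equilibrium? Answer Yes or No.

Total = 50 ≥ 50: provided.
Town 1 (pledges 0, payoff 135): pledging 50 → total 100, payoff 85. No gain.
Town 2 (pledges 30, payoff 105): dropping to 0 → total 20, payoff 0. No gain.
Town 3 (pledges 0, payoff 135): pledging 80 → total 130, payoff 55. No gain.
Town 4 (pledges 20, payoff 115): dropping to 0 → total 30, payoff 0. No gain.

Yes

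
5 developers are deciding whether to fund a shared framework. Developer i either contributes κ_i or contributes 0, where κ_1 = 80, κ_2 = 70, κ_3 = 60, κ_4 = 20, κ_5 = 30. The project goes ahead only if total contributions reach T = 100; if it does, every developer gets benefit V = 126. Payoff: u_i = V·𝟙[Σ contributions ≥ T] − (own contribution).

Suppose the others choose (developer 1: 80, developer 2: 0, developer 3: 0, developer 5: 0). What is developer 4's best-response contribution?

Others' total = 80. Contributing 20 brings total to 100 ≥ 100: gain V − κ_4 = 106.
Best response: 20.

20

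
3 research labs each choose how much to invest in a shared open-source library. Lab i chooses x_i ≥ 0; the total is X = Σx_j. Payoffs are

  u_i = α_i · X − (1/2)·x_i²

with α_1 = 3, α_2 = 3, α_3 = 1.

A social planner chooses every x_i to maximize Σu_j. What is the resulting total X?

Planner FOC: ∂(Σu_j)/∂x_i = (Σα_j) − x_i = 0, so x_i^SO = Σα_j = 7 for every i; X^SO = 21.

21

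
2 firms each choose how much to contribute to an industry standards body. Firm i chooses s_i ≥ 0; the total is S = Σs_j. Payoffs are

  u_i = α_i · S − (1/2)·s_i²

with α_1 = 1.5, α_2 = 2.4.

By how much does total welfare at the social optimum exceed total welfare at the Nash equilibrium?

4.005

Firm i's FOC: ∂u_i/∂s_i = α_i − s_i = 0, so s_i* = α_i.
NE contributions = (1.5, 2.4); S = 3.9.
W^NE = (Σα)·S − ½Σα_i² = 3.9² − ½·8.01 = 11.205.
Planner sets s_i = Σα_j = 3.9 for every i, so S^SO = 2·3.9 = 7.8.
W^SO = (Σα)·S^SO − ½·2·(Σα)² = (2/2)·3.9² = 15.21.
Deadweight loss = W^SO − W^NE = 4.005.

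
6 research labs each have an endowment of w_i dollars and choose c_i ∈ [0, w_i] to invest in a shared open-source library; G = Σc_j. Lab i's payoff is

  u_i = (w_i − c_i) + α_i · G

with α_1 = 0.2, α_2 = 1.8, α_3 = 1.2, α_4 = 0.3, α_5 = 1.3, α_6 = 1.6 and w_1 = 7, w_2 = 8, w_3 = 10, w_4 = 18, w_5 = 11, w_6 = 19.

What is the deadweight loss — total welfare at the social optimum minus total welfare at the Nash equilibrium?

∂u_i/∂c_i = α_i − 1, so lab i contributes w_i if α_i > 1, else 0.
α_i > 1 for i ∈ {2, 3, 5, 6}; NE contributions (0, 8, 10, 0, 11, 19), G = 48.
W^NE = Σw_i − G^NE + (Σα_i)·G^NE = 73 + 5.4·48 = 332.2.
Planner: ∂(Σu_j)/∂c_i = Σα_j − 1 = 5.4 > 0, so everyone contributes w_i; G^SO = 73, W^SO = 73 + 5.4·73 = 467.2.
Deadweight loss = 135.

135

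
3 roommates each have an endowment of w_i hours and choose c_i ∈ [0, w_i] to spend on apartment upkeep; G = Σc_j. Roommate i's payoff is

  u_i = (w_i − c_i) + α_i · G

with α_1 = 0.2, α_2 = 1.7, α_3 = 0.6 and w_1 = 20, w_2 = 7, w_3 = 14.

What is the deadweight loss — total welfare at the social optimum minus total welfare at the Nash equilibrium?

51

∂u_i/∂c_i = α_i − 1, so roommate i contributes w_i if α_i > 1, else 0.
α_i > 1 for i ∈ {2}; NE contributions (0, 7, 0), G = 7.
W^NE = Σw_i − G^NE + (Σα_i)·G^NE = 41 + 1.5·7 = 51.5.
Planner: ∂(Σu_j)/∂c_i = Σα_j − 1 = 1.5 > 0, so everyone contributes w_i; G^SO = 41, W^SO = 41 + 1.5·41 = 102.5.
Deadweight loss = 51.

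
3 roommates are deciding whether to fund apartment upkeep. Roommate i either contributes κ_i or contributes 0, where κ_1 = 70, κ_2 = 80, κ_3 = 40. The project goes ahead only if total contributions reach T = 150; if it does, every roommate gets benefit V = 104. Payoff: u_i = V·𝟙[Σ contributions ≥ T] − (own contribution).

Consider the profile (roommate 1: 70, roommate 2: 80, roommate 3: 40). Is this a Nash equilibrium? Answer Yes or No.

Total = 190 ≥ 150: provided.
Roommate 1 (pledges 70, payoff 34): dropping to 0 → total 120, payoff 0. No gain.
Roommate 2 (pledges 80, payoff 24): dropping to 0 → total 110, payoff 0. No gain.
Roommate 3 (pledges 40, payoff 64): dropping to 0 → total 150, payoff 104. Profitable deviation.

No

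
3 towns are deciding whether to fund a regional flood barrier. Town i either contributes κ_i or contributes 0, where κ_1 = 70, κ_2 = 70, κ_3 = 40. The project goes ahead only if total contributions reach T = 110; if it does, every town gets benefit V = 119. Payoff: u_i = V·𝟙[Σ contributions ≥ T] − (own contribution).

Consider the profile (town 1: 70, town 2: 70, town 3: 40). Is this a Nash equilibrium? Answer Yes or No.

Total = 180 ≥ 110: provided.
Town 1 (pledges 70, payoff 49): dropping to 0 → total 110, payoff 119. Profitable deviation.

No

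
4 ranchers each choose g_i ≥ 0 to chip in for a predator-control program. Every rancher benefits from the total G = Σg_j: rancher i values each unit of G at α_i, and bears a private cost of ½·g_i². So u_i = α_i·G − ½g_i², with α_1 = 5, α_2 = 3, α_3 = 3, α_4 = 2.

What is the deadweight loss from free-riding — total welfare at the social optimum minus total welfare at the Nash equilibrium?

Rancher i's FOC: ∂u_i/∂g_i = α_i − g_i = 0, so g_i* = α_i.
NE contributions = (5, 3, 3, 2); G = 13.
W^NE = (Σα)·G − ½Σα_i² = 13² − ½·47 = 145.5.
Planner sets g_i = Σα_j = 13 for every i, so G^SO = 4·13 = 52.
W^SO = (Σα)·G^SO − ½·4·(Σα)² = (4/2)·13² = 338.
Deadweight loss = W^SO − W^NE = 192.5.

192.5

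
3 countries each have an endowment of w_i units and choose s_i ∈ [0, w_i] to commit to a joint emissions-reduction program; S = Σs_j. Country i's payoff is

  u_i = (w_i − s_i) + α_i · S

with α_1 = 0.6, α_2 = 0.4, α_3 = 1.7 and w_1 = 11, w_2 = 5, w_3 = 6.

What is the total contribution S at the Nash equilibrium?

6

∂u_i/∂s_i = α_i − 1, so country i contributes w_i if α_i > 1, else 0.
α_i > 1 for i ∈ {3}; NE contributions (0, 0, 6), S = 6.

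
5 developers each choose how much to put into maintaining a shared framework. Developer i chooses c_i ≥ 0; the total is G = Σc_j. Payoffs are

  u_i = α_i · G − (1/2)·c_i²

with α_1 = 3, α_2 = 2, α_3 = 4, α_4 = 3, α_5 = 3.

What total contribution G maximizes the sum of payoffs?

Planner FOC: ∂(Σu_j)/∂c_i = (Σα_j) − c_i = 0, so c_i^SO = Σα_j = 15 for every i; G^SO = 75.

75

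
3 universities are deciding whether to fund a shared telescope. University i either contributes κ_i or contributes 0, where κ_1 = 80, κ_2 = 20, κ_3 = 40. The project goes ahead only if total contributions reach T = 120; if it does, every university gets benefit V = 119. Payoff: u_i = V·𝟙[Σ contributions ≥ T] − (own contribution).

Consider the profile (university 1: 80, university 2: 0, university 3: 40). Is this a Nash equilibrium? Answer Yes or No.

Yes

Total = 120 ≥ 120: provided.
University 1 (pledges 80, payoff 39): dropping to 0 → total 40, payoff 0. No gain.
University 2 (pledges 0, payoff 119): pledging 20 → total 140, payoff 99. No gain.
University 3 (pledges 40, payoff 79): dropping to 0 → total 80, payoff 0. No gain.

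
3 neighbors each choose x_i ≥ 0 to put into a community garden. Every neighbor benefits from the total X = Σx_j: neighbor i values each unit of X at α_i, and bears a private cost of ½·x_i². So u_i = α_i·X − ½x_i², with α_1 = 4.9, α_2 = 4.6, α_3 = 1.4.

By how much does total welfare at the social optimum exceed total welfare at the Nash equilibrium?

82.97

Neighbor i's FOC: ∂u_i/∂x_i = α_i − x_i = 0, so x_i* = α_i.
NE contributions = (4.9, 4.6, 1.4); X = 10.9.
W^NE = (Σα)·X − ½Σα_i² = 10.9² − ½·47.13 = 95.245.
Planner sets x_i = Σα_j = 10.9 for every i, so X^SO = 3·10.9 = 32.7.
W^SO = (Σα)·X^SO − ½·3·(Σα)² = (3/2)·10.9² = 178.215.
Deadweight loss = W^SO − W^NE = 82.97.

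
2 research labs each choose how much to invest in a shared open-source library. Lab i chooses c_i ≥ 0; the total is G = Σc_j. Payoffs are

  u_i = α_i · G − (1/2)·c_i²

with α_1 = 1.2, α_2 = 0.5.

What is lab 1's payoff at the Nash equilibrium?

1.32

Lab i's FOC: ∂u_i/∂c_i = α_i − c_i = 0, so c_i* = α_i.
NE contributions = (1.2, 0.5); G = 1.7.
u_1 = α_1·G − ½·(c_1)² = 1.2·1.7 − ½·1.2² = 1.32.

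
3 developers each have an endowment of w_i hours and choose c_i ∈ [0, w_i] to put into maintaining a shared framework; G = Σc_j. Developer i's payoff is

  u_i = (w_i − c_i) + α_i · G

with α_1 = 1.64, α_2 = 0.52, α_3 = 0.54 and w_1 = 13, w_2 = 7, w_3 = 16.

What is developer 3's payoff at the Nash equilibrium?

∂u_i/∂c_i = α_i − 1, so developer i contributes w_i if α_i > 1, else 0.
α_i > 1 for i ∈ {1}; NE contributions (13, 0, 0), G = 13.
u_3 = (16 − 0) + 0.54·13 = 23.02.

23.02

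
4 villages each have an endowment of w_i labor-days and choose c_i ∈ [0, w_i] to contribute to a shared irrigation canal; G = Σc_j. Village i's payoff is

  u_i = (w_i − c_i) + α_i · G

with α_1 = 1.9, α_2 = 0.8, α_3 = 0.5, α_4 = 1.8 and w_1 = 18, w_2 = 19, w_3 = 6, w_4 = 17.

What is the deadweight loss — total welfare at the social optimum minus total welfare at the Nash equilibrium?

∂u_i/∂c_i = α_i − 1, so village i contributes w_i if α_i > 1, else 0.
α_i > 1 for i ∈ {1, 4}; NE contributions (18, 0, 0, 17), G = 35.
W^NE = Σw_i − G^NE + (Σα_i)·G^NE = 60 + 4·35 = 200.
Planner: ∂(Σu_j)/∂c_i = Σα_j − 1 = 4 > 0, so everyone contributes w_i; G^SO = 60, W^SO = 60 + 4·60 = 300.
Deadweight loss = 100.

100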